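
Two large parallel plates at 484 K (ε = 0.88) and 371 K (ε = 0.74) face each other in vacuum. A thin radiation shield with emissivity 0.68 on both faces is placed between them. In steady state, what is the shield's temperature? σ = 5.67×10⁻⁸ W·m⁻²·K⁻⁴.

In steady state the net flux on the hot side equals that on the cold side.
σ(T₁⁴−T_s⁴)/D₁ = σ(T_s⁴−T₂⁴)/D₂, with D₁ = 1/ε₁+1/ε_s−1 = 1.607, D₂ = 1/ε_s+1/ε₂−1 = 1.822.
Solve for T_s⁴: T_s⁴ = (D₂·T₁⁴ + D₁·T₂⁴)/(D₁+D₂) = 3.804×10¹⁰ K⁴.

T_s ≈ 442 K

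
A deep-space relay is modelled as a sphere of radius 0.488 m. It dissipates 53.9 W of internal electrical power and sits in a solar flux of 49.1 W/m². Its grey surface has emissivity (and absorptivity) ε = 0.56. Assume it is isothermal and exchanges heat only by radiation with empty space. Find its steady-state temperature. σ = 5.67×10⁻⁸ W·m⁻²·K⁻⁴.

At steady state, absorbed solar power + internal power = radiated power.
Absorbed: α·S·A_cross = 0.56·49.1·0.7482 = 20.57 W (cross-section πr²).
Total input = 20.57 + 53.9 = 74.47 W.
Radiated: εσ·A_surf·T⁴ with A_surf = 4πr² = 2.993 m².
T⁴ = 74.47/(0.56·5.67×10⁻⁸·2.993) = 7.837×10⁸ K⁴.

T ≈ 167 K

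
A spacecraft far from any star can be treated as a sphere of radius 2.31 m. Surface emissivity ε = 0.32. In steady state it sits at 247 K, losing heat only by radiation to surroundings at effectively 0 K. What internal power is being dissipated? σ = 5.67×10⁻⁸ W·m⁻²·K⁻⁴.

P ≈ 4530 W

Steady state: P = εσA T⁴.
A = 4πr² = 67.06 m²; T⁴ = (247)⁴ = 3.722×10⁹ K⁴.
P = 0.32 × 5.67×10⁻⁸ × 67.06 × 3.722×10⁹.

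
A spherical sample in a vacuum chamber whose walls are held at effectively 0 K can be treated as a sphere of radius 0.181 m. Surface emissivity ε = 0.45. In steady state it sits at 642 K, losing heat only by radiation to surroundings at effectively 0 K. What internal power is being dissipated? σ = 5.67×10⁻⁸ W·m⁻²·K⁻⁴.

Steady state: P = εσA T⁴.
A = 4πr² = 0.4117 m²; T⁴ = (642)⁴ = 1.699×10¹¹ K⁴.
P = 0.45 × 5.67×10⁻⁸ × 0.4117 × 1.699×10¹¹.

P ≈ 1780 W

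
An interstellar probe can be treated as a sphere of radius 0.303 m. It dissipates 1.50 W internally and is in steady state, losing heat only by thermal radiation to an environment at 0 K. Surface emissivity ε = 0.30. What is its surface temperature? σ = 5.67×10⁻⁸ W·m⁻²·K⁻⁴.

T ≈ 93.5 K

Steady state: internal power = radiated power, P = εσA T⁴.
Radiating area A = 4πr² = 1.154 m².
T⁴ = P/(εσA) = 1.50/(0.30·5.67×10⁻⁸·1.154) = 7.643×10⁷ K⁴.
T = (7.643×10⁷)^(1/4).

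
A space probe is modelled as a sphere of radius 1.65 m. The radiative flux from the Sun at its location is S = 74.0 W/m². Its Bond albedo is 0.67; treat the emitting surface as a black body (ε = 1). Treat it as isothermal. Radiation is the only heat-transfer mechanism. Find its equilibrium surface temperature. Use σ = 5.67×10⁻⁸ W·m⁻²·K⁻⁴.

T ≈ 102 K

At equilibrium, absorbed power = emitted power.
Absorbing cross-section = πr² = 8.553 m²; emitting surface = 4πr² = 34.21 m² (ratio 4).
(1−a)S·A_cross = εσ·A_surf·T⁴  ⇒  T⁴ = (1−a)S/(4σ).
T⁴ = 0.330·74.0/(4·5.67×10⁻⁸) = 1.077×10⁸ K⁴.
T = (1.077×10⁸)^(1/4).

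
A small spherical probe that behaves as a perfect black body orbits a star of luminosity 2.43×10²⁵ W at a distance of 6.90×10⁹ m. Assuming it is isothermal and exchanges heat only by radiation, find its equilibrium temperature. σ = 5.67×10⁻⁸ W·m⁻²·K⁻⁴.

T ≈ 651 K

First find the stellar flux at distance d: S = L/(4πd²) = 2.43×10²⁵/(4π·(6.90×10⁹)²) = 40620 W/m².
For an isothermal sphere, absorbed (1−a)S·πr² = emitted σ·4πr²·T⁴, so T⁴ = (1−a)S/(4σ).
T⁴ = 1.00·40620/(4·5.67×10⁻⁸) = 1.791×10¹¹ K⁴.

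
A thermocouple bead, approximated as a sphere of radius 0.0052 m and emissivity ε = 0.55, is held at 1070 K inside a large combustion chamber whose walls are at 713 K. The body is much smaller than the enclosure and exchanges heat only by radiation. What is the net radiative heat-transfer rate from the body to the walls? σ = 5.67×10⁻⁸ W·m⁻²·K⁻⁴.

P_net ≈ 11.2 W

For a small grey body in a large enclosure: P_net = εσA(T_body⁴ − T_wall⁴).
A = 4πr² = 3.398×10⁻⁴ m²; T_body⁴ − T_wall⁴ = 1.311×10¹² − 2.584×10¹¹ = 1.052×10¹² K⁴.
|P_net| = 0.55·5.67×10⁻⁸·3.398×10⁻⁴·1.052×10¹².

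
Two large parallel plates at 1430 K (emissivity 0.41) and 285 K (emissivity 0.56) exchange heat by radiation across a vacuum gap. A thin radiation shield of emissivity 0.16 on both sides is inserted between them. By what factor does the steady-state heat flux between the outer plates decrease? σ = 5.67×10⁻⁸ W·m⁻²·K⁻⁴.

factor ≈ 4.57

Without shield: q₀ = σΔ(T⁴)/(1/ε₁+1/ε₂−1) with denominator 3.225.
With shield the two gaps are in series; the resistances add: (1/ε₁+1/ε_s−1)+(1/ε_s+1/ε₂−1) = 7.689+7.036 = 14.72.
Heat-flux ratio q₀/q = 14.72/3.225.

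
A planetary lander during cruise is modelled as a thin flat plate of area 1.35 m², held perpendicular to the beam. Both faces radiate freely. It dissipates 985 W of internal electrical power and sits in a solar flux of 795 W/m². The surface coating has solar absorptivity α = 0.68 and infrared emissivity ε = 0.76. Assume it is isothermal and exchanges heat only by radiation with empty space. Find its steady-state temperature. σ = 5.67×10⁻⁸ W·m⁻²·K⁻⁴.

At steady state, absorbed solar power + internal power = radiated power.
Absorbed: α·S·A_cross = 0.68·795·1.350 = 729.8 W (cross-section A).
Total input = 729.8 + 985 = 1715 W.
Radiated: εσ·A_surf·T⁴ with A_surf = 2A = 2.700 m².
T⁴ = 1715/(0.76·5.67×10⁻⁸·2.700) = 1.474×10¹⁰ K⁴.

T ≈ 348 K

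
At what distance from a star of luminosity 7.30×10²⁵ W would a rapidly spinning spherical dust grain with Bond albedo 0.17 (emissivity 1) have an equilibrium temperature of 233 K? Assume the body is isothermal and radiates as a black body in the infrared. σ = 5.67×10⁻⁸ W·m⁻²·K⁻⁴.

d ≈ 8.49×10¹⁰ m

For an isothermal black-emitting sphere, (1−a)S·πr² = σ·4πr²·T⁴ ⇒ S = 4σT⁴/(1−a).
S = 4·5.67×10⁻⁸·(233)⁴/0.830 = 805.4 W/m².
Flux falls as S = L/(4πd²), so d = √(L/(4πS)) = √(7.30×10²⁵/(4π·805.4)).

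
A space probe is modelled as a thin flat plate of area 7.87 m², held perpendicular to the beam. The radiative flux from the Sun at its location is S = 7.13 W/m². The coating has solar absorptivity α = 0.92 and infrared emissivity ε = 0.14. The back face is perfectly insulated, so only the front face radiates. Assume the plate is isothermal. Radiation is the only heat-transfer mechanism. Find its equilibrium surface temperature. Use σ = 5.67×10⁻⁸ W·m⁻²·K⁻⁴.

At equilibrium, absorbed power = emitted power.
Absorbing cross-section = A = 7.870 m²; emitting surface = A = 7.870 m² (ratio 1).
αS·A_cross = εσ·A_surf·T⁴  ⇒  T⁴ = αS/(ε·1σ).
T⁴ = 0.920·7.13/(0.14·1·5.67×10⁻⁸) = 8.264×10⁸ K⁴.
T = (8.264×10⁸)^(1/4).

T ≈ 170 K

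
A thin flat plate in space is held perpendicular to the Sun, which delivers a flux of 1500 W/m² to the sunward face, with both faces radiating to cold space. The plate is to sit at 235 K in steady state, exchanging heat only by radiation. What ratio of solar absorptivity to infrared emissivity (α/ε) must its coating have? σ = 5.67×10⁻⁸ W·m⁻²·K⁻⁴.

α/ε ≈ 0.231

Balance: αS·A = εσ·2A·T⁴ ⇒ α/ε = 2σT⁴/S.
α/ε = 2·5.67×10⁻⁸·(235)⁴/1500 = 2·5.67×10⁻⁸·3.050×10⁹/1500.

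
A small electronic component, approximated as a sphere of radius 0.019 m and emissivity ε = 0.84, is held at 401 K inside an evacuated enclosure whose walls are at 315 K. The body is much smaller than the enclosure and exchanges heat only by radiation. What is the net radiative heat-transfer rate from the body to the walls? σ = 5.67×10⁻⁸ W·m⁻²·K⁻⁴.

P_net ≈ 3.46 W

For a small grey body in a large enclosure: P_net = εσA(T_body⁴ − T_wall⁴).
A = 4πr² = 0.004536 m²; T_body⁴ − T_wall⁴ = 2.586×10¹⁰ − 9.846×10⁹ = 1.601×10¹⁰ K⁴.
|P_net| = 0.84·5.67×10⁻⁸·0.004536·1.601×10¹⁰.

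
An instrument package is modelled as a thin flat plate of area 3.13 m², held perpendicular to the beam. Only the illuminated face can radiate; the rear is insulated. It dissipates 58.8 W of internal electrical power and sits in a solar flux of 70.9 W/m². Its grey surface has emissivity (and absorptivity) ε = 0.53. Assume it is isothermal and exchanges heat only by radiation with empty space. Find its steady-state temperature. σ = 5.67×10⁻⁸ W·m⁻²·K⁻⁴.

T ≈ 208 K

At steady state, absorbed solar power + internal power = radiated power.
Absorbed: α·S·A_cross = 0.53·70.9·3.130 = 117.6 W (cross-section A).
Total input = 117.6 + 58.8 = 176.4 W.
Radiated: εσ·A_surf·T⁴ with A_surf = A = 3.130 m².
T⁴ = 176.4/(0.53·5.67×10⁻⁸·3.130) = 1.876×10⁹ K⁴.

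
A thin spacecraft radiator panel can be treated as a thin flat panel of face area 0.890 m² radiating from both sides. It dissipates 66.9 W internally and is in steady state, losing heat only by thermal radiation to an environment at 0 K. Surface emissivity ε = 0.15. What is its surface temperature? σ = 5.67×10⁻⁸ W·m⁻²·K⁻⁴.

T ≈ 258 K

Steady state: internal power = radiated power, P = εσA T⁴.
Radiating area A = 2·0.890 = 1.780 m².
T⁴ = P/(εσA) = 66.9/(0.15·5.67×10⁻⁸·1.780) = 4.419×10⁹ K⁴.
T = (4.419×10⁹)^(1/4).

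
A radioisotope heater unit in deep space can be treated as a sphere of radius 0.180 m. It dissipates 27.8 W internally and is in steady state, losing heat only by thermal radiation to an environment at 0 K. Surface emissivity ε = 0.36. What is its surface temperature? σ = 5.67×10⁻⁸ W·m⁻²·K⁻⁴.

T ≈ 240 K

Steady state: internal power = radiated power, P = εσA T⁴.
Radiating area A = 4πr² = 0.4072 m².
T⁴ = P/(εσA) = 27.8/(0.36·5.67×10⁻⁸·0.4072) = 3.345×10⁹ K⁴.
T = (3.345×10⁹)^(1/4).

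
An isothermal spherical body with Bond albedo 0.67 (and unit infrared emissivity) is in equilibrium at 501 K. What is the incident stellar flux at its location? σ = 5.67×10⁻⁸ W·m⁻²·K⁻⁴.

S ≈ 43300 W/m²

(1−a)S·πr² = σ·4πr²·T⁴ ⇒ S = 4σT⁴/(1−a).
S = 4·5.67×10⁻⁸·6.300×10¹⁰/0.330.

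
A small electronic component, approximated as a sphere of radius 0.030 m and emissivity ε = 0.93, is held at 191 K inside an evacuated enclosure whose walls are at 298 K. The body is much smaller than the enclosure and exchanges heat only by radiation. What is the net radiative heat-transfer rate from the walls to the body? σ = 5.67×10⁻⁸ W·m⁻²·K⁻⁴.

For a small grey body in a large enclosure: P_net = εσA(T_body⁴ − T_wall⁴).
A = 4πr² = 0.01131 m²; T_body⁴ − T_wall⁴ = 1.331×10⁹ − 7.886×10⁹ = -6.555×10⁹ K⁴.
|P_net| = 0.93·5.67×10⁻⁸·0.01131·6.555×10⁹.

P_net ≈ 3.91 W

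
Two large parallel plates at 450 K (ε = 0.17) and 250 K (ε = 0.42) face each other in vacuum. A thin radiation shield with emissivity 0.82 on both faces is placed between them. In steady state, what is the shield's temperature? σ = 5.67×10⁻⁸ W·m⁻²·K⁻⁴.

In steady state the net flux on the hot side equals that on the cold side.
σ(T₁⁴−T_s⁴)/D₁ = σ(T_s⁴−T₂⁴)/D₂, with D₁ = 1/ε₁+1/ε_s−1 = 6.102, D₂ = 1/ε_s+1/ε₂−1 = 2.600.
Solve for T_s⁴: T_s⁴ = (D₂·T₁⁴ + D₁·T₂⁴)/(D₁+D₂) = 1.499×10¹⁰ K⁴.

T_s ≈ 350 K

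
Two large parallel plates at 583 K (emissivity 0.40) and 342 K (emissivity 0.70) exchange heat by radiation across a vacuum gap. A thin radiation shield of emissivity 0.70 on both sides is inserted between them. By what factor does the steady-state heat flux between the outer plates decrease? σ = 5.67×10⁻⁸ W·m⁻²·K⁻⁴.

Without shield: q₀ = σΔ(T⁴)/(1/ε₁+1/ε₂−1) with denominator 2.929.
With shield the two gaps are in series; the resistances add: (1/ε₁+1/ε_s−1)+(1/ε_s+1/ε₂−1) = 2.929+1.857 = 4.786.
Heat-flux ratio q₀/q = 4.786/2.929.

factor ≈ 1.63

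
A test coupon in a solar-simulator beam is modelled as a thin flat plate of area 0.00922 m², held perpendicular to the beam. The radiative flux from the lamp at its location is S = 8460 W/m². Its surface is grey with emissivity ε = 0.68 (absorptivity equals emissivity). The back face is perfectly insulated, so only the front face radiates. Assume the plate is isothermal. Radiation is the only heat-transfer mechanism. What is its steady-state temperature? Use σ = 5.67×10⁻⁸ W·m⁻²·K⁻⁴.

T ≈ 622 K

At equilibrium, absorbed power = emitted power.
Absorbing cross-section = A = 0.009220 m²; emitting surface = A = 0.009220 m² (ratio 1).
εS·A_cross = εσ·A_surf·T⁴  ⇒  T⁴ = S/(1σ)   (ε cancels).
T⁴ = 8460/(1·5.67×10⁻⁸) = 1.492×10¹¹ K⁴.
T = (1.492×10¹¹)^(1/4).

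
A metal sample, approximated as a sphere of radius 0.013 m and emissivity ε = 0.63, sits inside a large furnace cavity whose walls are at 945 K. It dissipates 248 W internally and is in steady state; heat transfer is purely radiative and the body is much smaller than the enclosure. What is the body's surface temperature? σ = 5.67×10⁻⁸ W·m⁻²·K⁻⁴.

For a small grey body in a large enclosure, net radiated power = εσA(T⁴ − T_w⁴).
Steady state: P = εσA(T⁴ − T_w⁴) with A = 4πr² = 0.002124 m².
T⁴ = P/(εσA) + T_w⁴ = 248/(0.63·5.67×10⁻⁸·0.002124) + (945)⁴
    = 3.269×10¹² + 7.975×10¹¹ = 4.067×10¹² K⁴.

T ≈ 1420 K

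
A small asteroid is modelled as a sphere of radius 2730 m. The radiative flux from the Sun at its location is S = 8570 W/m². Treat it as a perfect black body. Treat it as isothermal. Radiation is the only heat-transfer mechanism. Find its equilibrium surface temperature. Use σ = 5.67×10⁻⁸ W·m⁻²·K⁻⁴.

At equilibrium, absorbed power = emitted power.
Absorbing cross-section = πr² = 2.341×10⁷ m²; emitting surface = 4πr² = 9.366×10⁷ m² (ratio 4).
S·A_cross = εσ·A_surf·T⁴  ⇒  T⁴ = S/(4σ).
T⁴ = 1.00·8570/(4·5.67×10⁻⁸) = 3.779×10¹⁰ K⁴.
T = (3.779×10¹⁰)^(1/4).

T ≈ 441 K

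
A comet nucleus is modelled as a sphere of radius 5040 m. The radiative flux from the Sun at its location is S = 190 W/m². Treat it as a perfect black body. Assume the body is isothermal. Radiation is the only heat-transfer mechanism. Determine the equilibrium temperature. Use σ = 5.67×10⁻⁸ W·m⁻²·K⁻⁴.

T ≈ 170 K

At equilibrium, absorbed power = emitted power.
Absorbing cross-section = πr² = 7.980×10⁷ m²; emitting surface = 4πr² = 3.192×10⁸ m² (ratio 4).
S·A_cross = εσ·A_surf·T⁴  ⇒  T⁴ = S/(4σ).
T⁴ = 1.00·190/(4·5.67×10⁻⁸) = 8.377×10⁸ K⁴.
T = (8.377×10⁸)^(1/4).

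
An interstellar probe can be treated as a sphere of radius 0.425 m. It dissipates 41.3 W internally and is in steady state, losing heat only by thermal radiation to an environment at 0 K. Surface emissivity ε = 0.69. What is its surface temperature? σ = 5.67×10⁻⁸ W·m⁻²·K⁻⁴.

T ≈ 147 K

Steady state: internal power = radiated power, P = εσA T⁴.
Radiating area A = 4πr² = 2.270 m².
T⁴ = P/(εσA) = 41.3/(0.69·5.67×10⁻⁸·2.270) = 4.651×10⁸ K⁴.
T = (4.651×10⁸)^(1/4).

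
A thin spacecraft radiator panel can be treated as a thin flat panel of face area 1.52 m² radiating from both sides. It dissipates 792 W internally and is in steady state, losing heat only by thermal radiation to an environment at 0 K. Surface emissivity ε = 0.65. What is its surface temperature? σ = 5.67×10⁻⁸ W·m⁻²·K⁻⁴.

T ≈ 290 K

Steady state: internal power = radiated power, P = εσA T⁴.
Radiating area A = 2·1.52 = 3.040 m².
T⁴ = P/(εσA) = 792/(0.65·5.67×10⁻⁸·3.040) = 7.069×10⁹ K⁴.
T = (7.069×10⁹)^(1/4).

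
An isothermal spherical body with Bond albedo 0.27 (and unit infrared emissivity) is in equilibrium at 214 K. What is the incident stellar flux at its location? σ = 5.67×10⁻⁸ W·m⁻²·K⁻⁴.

S ≈ 652 W/m²

(1−a)S·πr² = σ·4πr²·T⁴ ⇒ S = 4σT⁴/(1−a).
S = 4·5.67×10⁻⁸·2.097×10⁹/0.730.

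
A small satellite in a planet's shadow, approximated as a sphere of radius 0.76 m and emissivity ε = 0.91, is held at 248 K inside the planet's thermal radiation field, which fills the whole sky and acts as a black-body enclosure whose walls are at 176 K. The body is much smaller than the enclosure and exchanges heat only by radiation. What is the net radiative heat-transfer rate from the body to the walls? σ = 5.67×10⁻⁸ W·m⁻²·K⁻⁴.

P_net ≈ 1060 W

For a small grey body in a large enclosure: P_net = εσA(T_body⁴ − T_wall⁴).
A = 4πr² = 7.258 m²; T_body⁴ − T_wall⁴ = 3.783×10⁹ − 9.595×10⁸ = 2.823×10⁹ K⁴.
|P_net| = 0.91·5.67×10⁻⁸·7.258·2.823×10⁹.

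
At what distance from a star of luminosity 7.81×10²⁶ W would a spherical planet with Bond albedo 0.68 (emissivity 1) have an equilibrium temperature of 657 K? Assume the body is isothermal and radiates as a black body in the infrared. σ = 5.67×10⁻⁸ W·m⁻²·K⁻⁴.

For an isothermal black-emitting sphere, (1−a)S·πr² = σ·4πr²·T⁴ ⇒ S = 4σT⁴/(1−a).
S = 4·5.67×10⁻⁸·(657)⁴/0.320 = 1.321×10⁵ W/m².
Flux falls as S = L/(4πd²), so d = √(L/(4πS)) = √(7.81×10²⁶/(4π·1.321×10⁵)).

d ≈ 2.17×10¹⁰ m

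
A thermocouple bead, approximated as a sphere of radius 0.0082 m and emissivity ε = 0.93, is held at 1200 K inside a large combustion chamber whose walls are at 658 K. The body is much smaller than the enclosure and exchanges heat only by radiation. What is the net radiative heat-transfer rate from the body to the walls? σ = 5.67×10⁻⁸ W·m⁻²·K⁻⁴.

For a small grey body in a large enclosure: P_net = εσA(T_body⁴ − T_wall⁴).
A = 4πr² = 8.450×10⁻⁴ m²; T_body⁴ − T_wall⁴ = 2.074×10¹² − 1.875×10¹¹ = 1.886×10¹² K⁴.
|P_net| = 0.93·5.67×10⁻⁸·8.450×10⁻⁴·1.886×10¹².

P_net ≈ 84.0 W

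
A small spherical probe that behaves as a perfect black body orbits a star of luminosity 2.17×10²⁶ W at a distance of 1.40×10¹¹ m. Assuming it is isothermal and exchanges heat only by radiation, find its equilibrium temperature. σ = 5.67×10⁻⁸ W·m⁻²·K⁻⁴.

T ≈ 250 K

First find the stellar flux at distance d: S = L/(4πd²) = 2.17×10²⁶/(4π·(1.40×10¹¹)²) = 881.0 W/m².
For an isothermal sphere, absorbed (1−a)S·πr² = emitted σ·4πr²·T⁴, so T⁴ = (1−a)S/(4σ).
T⁴ = 1.00·881.0/(4·5.67×10⁻⁸) = 3.885×10⁹ K⁴.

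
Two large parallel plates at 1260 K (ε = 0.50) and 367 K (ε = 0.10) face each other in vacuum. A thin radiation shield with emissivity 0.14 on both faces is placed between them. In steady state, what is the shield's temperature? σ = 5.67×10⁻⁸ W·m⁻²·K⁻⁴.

In steady state the net flux on the hot side equals that on the cold side.
σ(T₁⁴−T_s⁴)/D₁ = σ(T_s⁴−T₂⁴)/D₂, with D₁ = 1/ε₁+1/ε_s−1 = 8.143, D₂ = 1/ε_s+1/ε₂−1 = 16.14.
Solve for T_s⁴: T_s⁴ = (D₂·T₁⁴ + D₁·T₂⁴)/(D₁+D₂) = 1.681×10¹² K⁴.

T_s ≈ 1140 K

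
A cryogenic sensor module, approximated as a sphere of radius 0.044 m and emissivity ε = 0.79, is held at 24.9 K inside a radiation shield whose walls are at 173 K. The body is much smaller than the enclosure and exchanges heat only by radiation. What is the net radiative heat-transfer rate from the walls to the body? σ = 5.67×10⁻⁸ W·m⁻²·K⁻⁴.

P_net ≈ 0.976 W

For a small grey body in a large enclosure: P_net = εσA(T_body⁴ − T_wall⁴).
A = 4πr² = 0.02433 m²; T_body⁴ − T_wall⁴ = 3.844×10⁵ − 8.957×10⁸ = -8.954×10⁸ K⁴.
|P_net| = 0.79·5.67×10⁻⁸·0.02433·8.954×10⁸.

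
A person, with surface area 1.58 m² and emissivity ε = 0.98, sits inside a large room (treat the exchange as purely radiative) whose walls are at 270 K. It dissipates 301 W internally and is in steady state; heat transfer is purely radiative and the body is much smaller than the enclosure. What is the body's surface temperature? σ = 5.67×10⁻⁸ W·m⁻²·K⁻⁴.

T ≈ 306 K

For a small grey body in a large enclosure, net radiated power = εσA(T⁴ − T_w⁴).
Steady state: P = εσA(T⁴ − T_w⁴) with A = 1.58 m².
T⁴ = P/(εσA) + T_w⁴ = 301/(0.98·5.67×10⁻⁸·1.580) + (270)⁴
    = 3.428×10⁹ + 5.314×10⁹ = 8.743×10⁹ K⁴.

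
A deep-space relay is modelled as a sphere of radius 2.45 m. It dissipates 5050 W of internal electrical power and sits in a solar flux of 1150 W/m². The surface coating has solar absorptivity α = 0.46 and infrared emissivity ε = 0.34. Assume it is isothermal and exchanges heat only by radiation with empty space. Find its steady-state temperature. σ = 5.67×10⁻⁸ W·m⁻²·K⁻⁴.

At steady state, absorbed solar power + internal power = radiated power.
Absorbed: α·S·A_cross = 0.46·1150·18.86 = 9976 W (cross-section πr²).
Total input = 9976 + 5050 = 15030 W.
Radiated: εσ·A_surf·T⁴ with A_surf = 4πr² = 75.43 m².
T⁴ = 15030/(0.34·5.67×10⁻⁸·75.43) = 1.033×10¹⁰ K⁴.

T ≈ 319 K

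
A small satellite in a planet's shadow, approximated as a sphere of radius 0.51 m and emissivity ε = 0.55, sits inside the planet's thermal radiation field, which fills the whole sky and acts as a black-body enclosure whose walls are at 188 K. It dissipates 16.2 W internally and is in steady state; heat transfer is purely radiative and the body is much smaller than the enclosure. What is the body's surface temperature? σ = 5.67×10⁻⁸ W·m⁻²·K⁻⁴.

T ≈ 194 K

For a small grey body in a large enclosure, net radiated power = εσA(T⁴ − T_w⁴).
Steady state: P = εσA(T⁴ − T_w⁴) with A = 4πr² = 3.269 m².
T⁴ = P/(εσA) + T_w⁴ = 16.2/(0.55·5.67×10⁻⁸·3.269) + (188)⁴
    = 1.589×10⁸ + 1.249×10⁹ = 1.408×10⁹ K⁴.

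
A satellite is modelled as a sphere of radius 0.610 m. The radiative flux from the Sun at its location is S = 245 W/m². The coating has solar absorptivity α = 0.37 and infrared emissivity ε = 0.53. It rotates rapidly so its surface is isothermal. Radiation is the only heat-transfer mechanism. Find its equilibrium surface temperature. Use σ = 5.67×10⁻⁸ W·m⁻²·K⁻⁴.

At equilibrium, absorbed power = emitted power.
Absorbing cross-section = πr² = 1.169 m²; emitting surface = 4πr² = 4.676 m² (ratio 4).
αS·A_cross = εσ·A_surf·T⁴  ⇒  T⁴ = αS/(ε·4σ).
T⁴ = 0.370·245/(0.53·4·5.67×10⁻⁸) = 7.541×10⁸ K⁴.
T = (7.541×10⁸)^(1/4).

T ≈ 166 K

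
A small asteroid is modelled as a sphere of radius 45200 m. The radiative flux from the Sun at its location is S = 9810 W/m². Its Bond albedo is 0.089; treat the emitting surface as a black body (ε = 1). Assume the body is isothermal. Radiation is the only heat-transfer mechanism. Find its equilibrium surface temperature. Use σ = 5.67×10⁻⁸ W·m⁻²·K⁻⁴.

At equilibrium, absorbed power = emitted power.
Absorbing cross-section = πr² = 6.418×10⁹ m²; emitting surface = 4πr² = 2.567×10¹⁰ m² (ratio 4).
(1−a)S·A_cross = εσ·A_surf·T⁴  ⇒  T⁴ = (1−a)S/(4σ).
T⁴ = 0.911·9810/(4·5.67×10⁻⁸) = 3.940×10¹⁰ K⁴.
T = (3.940×10¹⁰)^(1/4).

T ≈ 446 K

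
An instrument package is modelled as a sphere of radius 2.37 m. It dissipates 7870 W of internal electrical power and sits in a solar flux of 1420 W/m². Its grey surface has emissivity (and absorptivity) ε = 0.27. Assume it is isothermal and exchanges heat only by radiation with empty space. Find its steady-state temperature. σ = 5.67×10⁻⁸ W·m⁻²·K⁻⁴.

T ≈ 341 K

At steady state, absorbed solar power + internal power = radiated power.
Absorbed: α·S·A_cross = 0.27·1420·17.65 = 6765 W (cross-section πr²).
Total input = 6765 + 7870 = 14640 W.
Radiated: εσ·A_surf·T⁴ with A_surf = 4πr² = 70.58 m².
T⁴ = 14640/(0.27·5.67×10⁻⁸·70.58) = 1.354×10¹⁰ K⁴.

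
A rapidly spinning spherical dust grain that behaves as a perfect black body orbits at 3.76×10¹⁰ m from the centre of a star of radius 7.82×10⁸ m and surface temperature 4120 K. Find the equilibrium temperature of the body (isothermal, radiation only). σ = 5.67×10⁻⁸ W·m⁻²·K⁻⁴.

T ≈ 420 K

The star's surface emits σT_*⁴; at distance d the flux is S = σT_*⁴(R_*/d)².
S = 5.67×10⁻⁸·(4120)⁴·(7.82×10⁸/3.76×10¹⁰)² = 7067 W/m².
For an isothermal sphere T⁴ = (1−a)S/(4σ) = 3.116×10¹⁰ K⁴.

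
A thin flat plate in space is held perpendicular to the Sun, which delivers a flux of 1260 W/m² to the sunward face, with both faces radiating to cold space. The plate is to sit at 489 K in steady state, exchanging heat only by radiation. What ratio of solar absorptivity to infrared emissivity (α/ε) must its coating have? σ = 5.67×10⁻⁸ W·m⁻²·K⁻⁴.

Balance: αS·A = εσ·2A·T⁴ ⇒ α/ε = 2σT⁴/S.
α/ε = 2·5.67×10⁻⁸·(489)⁴/1260 = 2·5.67×10⁻⁸·5.718×10¹⁰/1260.

α/ε ≈ 5.15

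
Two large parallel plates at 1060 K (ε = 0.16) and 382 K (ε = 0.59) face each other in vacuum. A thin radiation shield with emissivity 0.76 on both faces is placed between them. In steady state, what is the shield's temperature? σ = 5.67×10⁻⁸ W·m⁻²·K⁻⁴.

In steady state the net flux on the hot side equals that on the cold side.
σ(T₁⁴−T_s⁴)/D₁ = σ(T_s⁴−T₂⁴)/D₂, with D₁ = 1/ε₁+1/ε_s−1 = 6.566, D₂ = 1/ε_s+1/ε₂−1 = 2.011.
Solve for T_s⁴: T_s⁴ = (D₂·T₁⁴ + D₁·T₂⁴)/(D₁+D₂) = 3.123×10¹¹ K⁴.

T_s ≈ 748 K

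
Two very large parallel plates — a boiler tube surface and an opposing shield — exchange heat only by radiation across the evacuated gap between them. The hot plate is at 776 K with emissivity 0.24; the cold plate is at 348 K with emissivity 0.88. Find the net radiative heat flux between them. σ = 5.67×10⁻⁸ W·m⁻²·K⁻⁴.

q ≈ 4580 W/m²

For two infinite grey parallel plates, q = σ(T₁⁴ − T₂⁴)/(1/ε₁ + 1/ε₂ − 1).
T₁⁴ − T₂⁴ = 3.626×10¹¹ − 1.467×10¹⁰ = 3.479×10¹¹ K⁴.
1/ε₁ + 1/ε₂ − 1 = 4.167 + 1.136 − 1 = 4.303.
q = 5.67×10⁻⁸ × 3.479×10¹¹ / 4.303.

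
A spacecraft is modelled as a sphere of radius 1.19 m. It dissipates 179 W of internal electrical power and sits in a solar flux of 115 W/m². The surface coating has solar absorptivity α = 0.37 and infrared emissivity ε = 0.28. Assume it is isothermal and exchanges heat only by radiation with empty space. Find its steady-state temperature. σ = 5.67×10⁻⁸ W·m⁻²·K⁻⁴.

At steady state, absorbed solar power + internal power = radiated power.
Absorbed: α·S·A_cross = 0.37·115·4.449 = 189.3 W (cross-section πr²).
Total input = 189.3 + 179 = 368.3 W.
Radiated: εσ·A_surf·T⁴ with A_surf = 4πr² = 17.80 m².
T⁴ = 368.3/(0.28·5.67×10⁻⁸·17.80) = 1.304×10⁹ K⁴.

T ≈ 190 K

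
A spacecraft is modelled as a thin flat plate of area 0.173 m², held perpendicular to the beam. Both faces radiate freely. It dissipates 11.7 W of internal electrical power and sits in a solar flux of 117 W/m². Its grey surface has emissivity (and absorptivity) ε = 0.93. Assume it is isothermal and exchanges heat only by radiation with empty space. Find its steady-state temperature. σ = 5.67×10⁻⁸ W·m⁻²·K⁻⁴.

At steady state, absorbed solar power + internal power = radiated power.
Absorbed: α·S·A_cross = 0.93·117·0.1730 = 18.82 W (cross-section A).
Total input = 18.82 + 11.7 = 30.52 W.
Radiated: εσ·A_surf·T⁴ with A_surf = 2A = 0.3460 m².
T⁴ = 30.52/(0.93·5.67×10⁻⁸·0.3460) = 1.673×10⁹ K⁴.

T ≈ 202 K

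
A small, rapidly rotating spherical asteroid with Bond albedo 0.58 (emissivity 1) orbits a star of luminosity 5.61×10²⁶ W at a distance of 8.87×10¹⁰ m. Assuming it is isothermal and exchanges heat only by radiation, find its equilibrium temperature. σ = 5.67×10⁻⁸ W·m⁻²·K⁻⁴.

T ≈ 320 K

First find the stellar flux at distance d: S = L/(4πd²) = 5.61×10²⁶/(4π·(8.87×10¹⁰)²) = 5674 W/m².
For an isothermal sphere, absorbed (1−a)S·πr² = emitted σ·4πr²·T⁴, so T⁴ = (1−a)S/(4σ).
T⁴ = 0.420·5674/(4·5.67×10⁻⁸) = 1.051×10¹⁰ K⁴.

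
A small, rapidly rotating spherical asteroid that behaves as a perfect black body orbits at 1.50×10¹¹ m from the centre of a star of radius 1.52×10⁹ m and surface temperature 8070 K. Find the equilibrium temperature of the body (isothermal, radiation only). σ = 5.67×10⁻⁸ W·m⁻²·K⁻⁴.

T ≈ 574 K

The star's surface emits σT_*⁴; at distance d the flux is S = σT_*⁴(R_*/d)².
S = 5.67×10⁻⁸·(8070)⁴·(1.52×10⁹/1.50×10¹¹)² = 24690 W/m².
For an isothermal sphere T⁴ = (1−a)S/(4σ) = 1.089×10¹¹ K⁴.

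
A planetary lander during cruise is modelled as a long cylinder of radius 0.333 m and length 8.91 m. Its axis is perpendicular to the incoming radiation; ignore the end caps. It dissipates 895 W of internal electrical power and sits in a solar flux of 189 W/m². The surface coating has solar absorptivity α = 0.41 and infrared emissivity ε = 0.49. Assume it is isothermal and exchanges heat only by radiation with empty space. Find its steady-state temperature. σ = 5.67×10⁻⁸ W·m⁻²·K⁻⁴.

At steady state, absorbed solar power + internal power = radiated power.
Absorbed: α·S·A_cross = 0.41·189·5.934 = 459.8 W (cross-section 2rL).
Total input = 459.8 + 895 = 1355 W.
Radiated: εσ·A_surf·T⁴ with A_surf = 2πrL = 18.64 m².
T⁴ = 1355/(0.49·5.67×10⁻⁸·18.64) = 2.616×10⁹ K⁴.

T ≈ 226 K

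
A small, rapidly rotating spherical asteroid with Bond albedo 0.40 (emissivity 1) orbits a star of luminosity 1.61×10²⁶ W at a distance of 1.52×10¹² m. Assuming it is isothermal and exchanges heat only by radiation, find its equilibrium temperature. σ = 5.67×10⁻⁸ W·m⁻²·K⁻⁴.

T ≈ 61.9 K

First find the stellar flux at distance d: S = L/(4πd²) = 1.61×10²⁶/(4π·(1.52×10¹²)²) = 5.545 W/m².
For an isothermal sphere, absorbed (1−a)S·πr² = emitted σ·4πr²·T⁴, so T⁴ = (1−a)S/(4σ).
T⁴ = 0.600·5.545/(4·5.67×10⁻⁸) = 1.467×10⁷ K⁴.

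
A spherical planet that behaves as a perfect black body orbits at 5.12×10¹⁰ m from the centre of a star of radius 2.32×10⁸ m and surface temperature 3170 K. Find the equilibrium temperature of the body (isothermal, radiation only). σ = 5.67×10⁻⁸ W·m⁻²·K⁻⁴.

T ≈ 151 K

The star's surface emits σT_*⁴; at distance d the flux is S = σT_*⁴(R_*/d)².
S = 5.67×10⁻⁸·(3170)⁴·(2.32×10⁸/5.12×10¹⁰)² = 117.6 W/m².
For an isothermal sphere T⁴ = (1−a)S/(4σ) = 5.183×10⁸ K⁴.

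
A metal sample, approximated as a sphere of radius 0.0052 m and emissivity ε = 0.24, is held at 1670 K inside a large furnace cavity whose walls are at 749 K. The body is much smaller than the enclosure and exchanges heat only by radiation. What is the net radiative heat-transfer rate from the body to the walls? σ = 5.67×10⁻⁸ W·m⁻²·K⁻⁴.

For a small grey body in a large enclosure: P_net = εσA(T_body⁴ − T_wall⁴).
A = 4πr² = 3.398×10⁻⁴ m²; T_body⁴ − T_wall⁴ = 7.778×10¹² − 3.147×10¹¹ = 7.463×10¹² K⁴.
|P_net| = 0.24·5.67×10⁻⁸·3.398×10⁻⁴·7.463×10¹².

P_net ≈ 34.5 W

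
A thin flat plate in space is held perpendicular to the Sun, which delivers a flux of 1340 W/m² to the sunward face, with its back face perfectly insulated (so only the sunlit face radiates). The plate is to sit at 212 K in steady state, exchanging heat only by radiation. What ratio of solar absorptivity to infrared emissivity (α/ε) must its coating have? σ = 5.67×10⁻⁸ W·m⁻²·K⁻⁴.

Balance: αS·A = εσ·1A·T⁴ ⇒ α/ε = σT⁴/S.
α/ε = 5.67×10⁻⁸·(212)⁴/1340 = 5.67×10⁻⁸·2.020×10⁹/1340.

α/ε ≈ 0.0855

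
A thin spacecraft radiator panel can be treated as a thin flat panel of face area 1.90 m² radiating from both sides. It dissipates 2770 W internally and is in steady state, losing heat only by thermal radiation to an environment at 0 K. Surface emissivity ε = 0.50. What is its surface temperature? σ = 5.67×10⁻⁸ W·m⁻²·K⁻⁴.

T ≈ 400 K

Steady state: internal power = radiated power, P = εσA T⁴.
Radiating area A = 2·1.90 = 3.800 m².
T⁴ = P/(εσA) = 2770/(0.50·5.67×10⁻⁸·3.800) = 2.571×10¹⁰ K⁴.
T = (2.571×10¹⁰)^(1/4).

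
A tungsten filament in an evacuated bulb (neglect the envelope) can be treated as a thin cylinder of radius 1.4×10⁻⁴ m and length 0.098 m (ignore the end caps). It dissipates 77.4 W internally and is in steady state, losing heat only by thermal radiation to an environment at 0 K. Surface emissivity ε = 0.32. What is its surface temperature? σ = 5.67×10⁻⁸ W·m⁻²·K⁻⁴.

T ≈ 2650 K

Steady state: internal power = radiated power, P = εσA T⁴.
Radiating area A = 2πrL = 8.621×10⁻⁵ m².
T⁴ = P/(εσA) = 77.4/(0.32·5.67×10⁻⁸·8.621×10⁻⁵) = 4.949×10¹³ K⁴.
T = (4.949×10¹³)^(1/4).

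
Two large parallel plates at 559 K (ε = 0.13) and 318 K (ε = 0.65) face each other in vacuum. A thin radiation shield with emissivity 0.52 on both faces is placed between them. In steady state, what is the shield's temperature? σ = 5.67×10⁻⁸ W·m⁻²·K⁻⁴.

In steady state the net flux on the hot side equals that on the cold side.
σ(T₁⁴−T_s⁴)/D₁ = σ(T_s⁴−T₂⁴)/D₂, with D₁ = 1/ε₁+1/ε_s−1 = 8.615, D₂ = 1/ε_s+1/ε₂−1 = 2.462.
Solve for T_s⁴: T_s⁴ = (D₂·T₁⁴ + D₁·T₂⁴)/(D₁+D₂) = 2.965×10¹⁰ K⁴.

T_s ≈ 415 K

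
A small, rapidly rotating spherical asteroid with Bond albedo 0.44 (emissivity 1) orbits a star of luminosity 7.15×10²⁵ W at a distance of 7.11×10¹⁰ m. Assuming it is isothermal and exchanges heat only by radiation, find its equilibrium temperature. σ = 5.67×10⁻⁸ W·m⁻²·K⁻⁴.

First find the stellar flux at distance d: S = L/(4πd²) = 7.15×10²⁵/(4π·(7.11×10¹⁰)²) = 1126 W/m².
For an isothermal sphere, absorbed (1−a)S·πr² = emitted σ·4πr²·T⁴, so T⁴ = (1−a)S/(4σ).
T⁴ = 0.560·1126/(4·5.67×10⁻⁸) = 2.779×10⁹ K⁴.

T ≈ 230 K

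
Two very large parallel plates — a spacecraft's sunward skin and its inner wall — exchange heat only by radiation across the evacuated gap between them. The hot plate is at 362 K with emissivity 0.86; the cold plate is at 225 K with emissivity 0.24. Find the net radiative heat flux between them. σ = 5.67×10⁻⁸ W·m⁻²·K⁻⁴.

For two infinite grey parallel plates, q = σ(T₁⁴ − T₂⁴)/(1/ε₁ + 1/ε₂ − 1).
T₁⁴ − T₂⁴ = 1.717×10¹⁰ − 2.563×10⁹ = 1.461×10¹⁰ K⁴.
1/ε₁ + 1/ε₂ − 1 = 1.163 + 4.167 − 1 = 4.329.
q = 5.67×10⁻⁸ × 1.461×10¹⁰ / 4.329.

q ≈ 191 W/m²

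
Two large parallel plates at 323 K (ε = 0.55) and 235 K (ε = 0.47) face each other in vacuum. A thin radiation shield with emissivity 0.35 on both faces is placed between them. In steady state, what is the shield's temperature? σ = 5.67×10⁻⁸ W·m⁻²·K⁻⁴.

In steady state the net flux on the hot side equals that on the cold side.
σ(T₁⁴−T_s⁴)/D₁ = σ(T_s⁴−T₂⁴)/D₂, with D₁ = 1/ε₁+1/ε_s−1 = 3.675, D₂ = 1/ε_s+1/ε₂−1 = 3.985.
Solve for T_s⁴: T_s⁴ = (D₂·T₁⁴ + D₁·T₂⁴)/(D₁+D₂) = 7.125×10⁹ K⁴.

T_s ≈ 291 K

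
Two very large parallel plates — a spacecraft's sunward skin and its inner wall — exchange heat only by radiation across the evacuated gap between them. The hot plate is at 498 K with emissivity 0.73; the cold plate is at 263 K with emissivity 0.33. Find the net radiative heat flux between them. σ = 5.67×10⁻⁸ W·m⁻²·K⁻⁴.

q ≈ 946 W/m²

For two infinite grey parallel plates, q = σ(T₁⁴ − T₂⁴)/(1/ε₁ + 1/ε₂ − 1).
T₁⁴ − T₂⁴ = 6.151×10¹⁰ − 4.784×10⁹ = 5.672×10¹⁰ K⁴.
1/ε₁ + 1/ε₂ − 1 = 1.370 + 3.030 − 1 = 3.400.
q = 5.67×10⁻⁸ × 5.672×10¹⁰ / 3.400.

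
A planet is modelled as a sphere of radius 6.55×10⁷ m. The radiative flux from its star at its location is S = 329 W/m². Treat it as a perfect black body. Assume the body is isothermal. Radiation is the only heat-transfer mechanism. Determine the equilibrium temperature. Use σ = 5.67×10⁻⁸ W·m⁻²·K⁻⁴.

At equilibrium, absorbed power = emitted power.
Absorbing cross-section = πr² = 1.348×10¹⁶ m²; emitting surface = 4πr² = 5.391×10¹⁶ m² (ratio 4).
S·A_cross = εσ·A_surf·T⁴  ⇒  T⁴ = S/(4σ).
T⁴ = 1.00·329/(4·5.67×10⁻⁸) = 1.451×10⁹ K⁴.
T = (1.451×10⁹)^(1/4).

T ≈ 195 K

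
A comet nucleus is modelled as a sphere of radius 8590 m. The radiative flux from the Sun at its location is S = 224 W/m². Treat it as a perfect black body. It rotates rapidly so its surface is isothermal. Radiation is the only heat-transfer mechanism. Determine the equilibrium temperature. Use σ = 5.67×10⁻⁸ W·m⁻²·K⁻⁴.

At equilibrium, absorbed power = emitted power.
Absorbing cross-section = πr² = 2.318×10⁸ m²; emitting surface = 4πr² = 9.272×10⁸ m² (ratio 4).
S·A_cross = εσ·A_surf·T⁴  ⇒  T⁴ = S/(4σ).
T⁴ = 1.00·224/(4·5.67×10⁻⁸) = 9.877×10⁸ K⁴.
T = (9.877×10⁸)^(1/4).

T ≈ 177 K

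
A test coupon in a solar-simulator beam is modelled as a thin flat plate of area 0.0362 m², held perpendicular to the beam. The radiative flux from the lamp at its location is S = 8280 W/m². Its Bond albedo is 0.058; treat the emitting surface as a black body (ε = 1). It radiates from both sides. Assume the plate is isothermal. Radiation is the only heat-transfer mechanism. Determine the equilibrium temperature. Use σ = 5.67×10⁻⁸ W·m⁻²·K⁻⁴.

T ≈ 512 K

At equilibrium, absorbed power = emitted power.
Absorbing cross-section = A = 0.03620 m²; emitting surface = 2A = 0.07240 m² (ratio 2).
(1−a)S·A_cross = εσ·A_surf·T⁴  ⇒  T⁴ = (1−a)S/(2σ).
T⁴ = 0.942·8280/(2·5.67×10⁻⁸) = 6.878×10¹⁰ K⁴.
T = (6.878×10¹⁰)^(1/4).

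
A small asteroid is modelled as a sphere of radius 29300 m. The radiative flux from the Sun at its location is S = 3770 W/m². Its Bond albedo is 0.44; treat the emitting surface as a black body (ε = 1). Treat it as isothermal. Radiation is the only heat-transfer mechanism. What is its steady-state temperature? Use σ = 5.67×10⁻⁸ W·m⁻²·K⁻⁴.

At equilibrium, absorbed power = emitted power.
Absorbing cross-section = πr² = 2.697×10⁹ m²; emitting surface = 4πr² = 1.079×10¹⁰ m² (ratio 4).
(1−a)S·A_cross = εσ·A_surf·T⁴  ⇒  T⁴ = (1−a)S/(4σ).
T⁴ = 0.560·3770/(4·5.67×10⁻⁸) = 9.309×10⁹ K⁴.
T = (9.309×10⁹)^(1/4).

T ≈ 311 K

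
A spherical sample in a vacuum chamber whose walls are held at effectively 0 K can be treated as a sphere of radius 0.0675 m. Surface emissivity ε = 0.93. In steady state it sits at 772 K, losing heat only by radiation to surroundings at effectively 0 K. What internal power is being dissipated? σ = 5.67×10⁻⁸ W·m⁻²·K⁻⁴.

P ≈ 1070 W

Steady state: P = εσA T⁴.
A = 4πr² = 0.05726 m²; T⁴ = (772)⁴ = 3.552×10¹¹ K⁴.
P = 0.93 × 5.67×10⁻⁸ × 0.05726 × 3.552×10¹¹.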